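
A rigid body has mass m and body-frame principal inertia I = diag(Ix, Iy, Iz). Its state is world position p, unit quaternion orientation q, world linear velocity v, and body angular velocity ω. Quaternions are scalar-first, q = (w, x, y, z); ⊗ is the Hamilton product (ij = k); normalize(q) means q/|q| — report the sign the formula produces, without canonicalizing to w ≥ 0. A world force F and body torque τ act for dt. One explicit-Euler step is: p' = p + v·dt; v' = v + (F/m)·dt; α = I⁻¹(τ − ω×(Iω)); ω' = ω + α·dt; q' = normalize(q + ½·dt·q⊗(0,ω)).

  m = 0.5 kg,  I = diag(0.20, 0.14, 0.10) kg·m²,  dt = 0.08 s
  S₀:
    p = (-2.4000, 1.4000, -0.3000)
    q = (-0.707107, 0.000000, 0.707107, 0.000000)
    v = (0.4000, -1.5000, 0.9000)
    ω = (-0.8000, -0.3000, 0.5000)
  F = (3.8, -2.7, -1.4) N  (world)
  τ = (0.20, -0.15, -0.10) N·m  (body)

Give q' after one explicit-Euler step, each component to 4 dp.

q' = (-0.6981, 0.0367, 0.7150, 0.0085)

q⊗(0,ω) = (0.2121321, 0.9192391, 0.2121321, 0.2121321)
q' = normalize(q + ½dt·q⊗(0,ω)) = (-0.6981, 0.0367, 0.7150, 0.0085)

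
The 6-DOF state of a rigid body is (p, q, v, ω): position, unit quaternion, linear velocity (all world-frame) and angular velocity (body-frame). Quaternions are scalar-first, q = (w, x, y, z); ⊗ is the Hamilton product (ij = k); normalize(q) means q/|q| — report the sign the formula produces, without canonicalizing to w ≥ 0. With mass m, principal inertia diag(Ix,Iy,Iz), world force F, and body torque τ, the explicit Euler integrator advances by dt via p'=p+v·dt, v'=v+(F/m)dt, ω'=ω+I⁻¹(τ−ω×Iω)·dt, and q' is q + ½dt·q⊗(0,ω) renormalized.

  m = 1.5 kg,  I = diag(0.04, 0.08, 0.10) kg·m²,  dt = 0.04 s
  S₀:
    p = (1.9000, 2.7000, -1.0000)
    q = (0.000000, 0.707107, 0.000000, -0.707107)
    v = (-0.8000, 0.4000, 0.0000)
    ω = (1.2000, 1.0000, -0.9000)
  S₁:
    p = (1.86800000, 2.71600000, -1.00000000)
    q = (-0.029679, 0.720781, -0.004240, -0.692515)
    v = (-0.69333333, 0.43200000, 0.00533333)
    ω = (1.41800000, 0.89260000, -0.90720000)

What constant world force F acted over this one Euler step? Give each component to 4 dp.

F = (4.0000, 1.2000, 0.2000)

v₁ − v₀ = (0.10666667, 0.03200000, 0.00533333)
m·(v₁−v₀)/dt = (4.0000, 1.2000, 0.2000)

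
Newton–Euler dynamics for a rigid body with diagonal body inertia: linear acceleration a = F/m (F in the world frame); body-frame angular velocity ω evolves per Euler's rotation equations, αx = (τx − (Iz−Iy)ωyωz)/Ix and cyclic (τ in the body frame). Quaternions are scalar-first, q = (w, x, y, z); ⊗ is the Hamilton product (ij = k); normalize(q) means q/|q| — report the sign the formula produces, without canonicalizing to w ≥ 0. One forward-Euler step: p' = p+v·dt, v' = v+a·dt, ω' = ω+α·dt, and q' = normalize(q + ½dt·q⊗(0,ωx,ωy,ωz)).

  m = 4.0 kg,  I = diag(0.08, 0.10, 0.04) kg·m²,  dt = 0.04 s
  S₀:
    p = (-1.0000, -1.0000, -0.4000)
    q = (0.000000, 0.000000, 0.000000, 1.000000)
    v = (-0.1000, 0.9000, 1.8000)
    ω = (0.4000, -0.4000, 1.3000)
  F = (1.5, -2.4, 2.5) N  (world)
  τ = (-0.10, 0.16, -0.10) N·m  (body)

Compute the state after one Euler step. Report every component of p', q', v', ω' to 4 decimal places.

p' = (-1.0040, -0.9640, -0.3280)
q' = (-0.0260, 0.0080, 0.0080, 0.9996)
v' = (-0.0850, 0.8760, 1.8250)
ω' = (0.3344, -0.3443, 1.2032)

α = I⁻¹(τ − ω×Iω) = (-1.6400, 1.3920, -2.4200)
ω' = ω + α·dt = (0.3344, -0.3443, 1.2032)
Hamilton product q⊗(0,ω) = (-1.3000000, 0.4000000, 0.4000000, 0.0000000)
q + ½dt·q⊗(0,ω), renormalized = (-0.0260, 0.0080, 0.0080, 0.9996)
p' = p + v·dt = (-1.0040, -0.9640, -0.3280)
new velocity v' = (-0.0850, 0.8760, 1.8250)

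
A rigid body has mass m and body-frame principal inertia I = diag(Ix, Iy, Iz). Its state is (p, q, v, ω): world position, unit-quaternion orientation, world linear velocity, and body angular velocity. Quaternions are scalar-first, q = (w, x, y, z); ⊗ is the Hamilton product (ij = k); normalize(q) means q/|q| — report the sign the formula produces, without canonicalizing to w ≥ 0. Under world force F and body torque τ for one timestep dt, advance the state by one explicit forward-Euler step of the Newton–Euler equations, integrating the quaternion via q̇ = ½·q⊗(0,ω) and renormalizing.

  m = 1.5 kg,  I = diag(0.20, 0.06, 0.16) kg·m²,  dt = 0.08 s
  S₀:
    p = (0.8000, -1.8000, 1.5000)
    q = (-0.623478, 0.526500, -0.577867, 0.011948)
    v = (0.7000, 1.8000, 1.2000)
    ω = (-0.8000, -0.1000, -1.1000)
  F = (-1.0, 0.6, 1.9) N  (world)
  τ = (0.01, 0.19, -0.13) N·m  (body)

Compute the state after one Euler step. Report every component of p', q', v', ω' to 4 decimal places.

p' = (0.8560, -1.6560, 1.5960)
q' = (-0.6075, 0.5711, -0.5518, 0.0188)
v' = (0.6467, 1.8320, 1.3013)
ω' = (-0.8004, 0.1064, -1.1594)

a = (-0.6667, 0.4000, 1.2667)
p + v·dt = (0.8560, -1.6560, 1.5960)
v + (F/m)dt = (0.6467, 1.8320, 1.3013)
gyro term ω×Iω = (0.0110, 0.0352, -0.0112)
(τ − ω×Iω)/I = (-0.0050, 2.5800, -0.7425)
ω' = ω + α·dt = (-0.8004, 0.1064, -1.1594)
Hamilton product q⊗(0,ω) = (0.3765561, 1.1356309, 0.6319394, 0.1708822)
q' = normalize(q + ½dt·q⊗(0,ω)) = (-0.6075, 0.5711, -0.5518, 0.0188)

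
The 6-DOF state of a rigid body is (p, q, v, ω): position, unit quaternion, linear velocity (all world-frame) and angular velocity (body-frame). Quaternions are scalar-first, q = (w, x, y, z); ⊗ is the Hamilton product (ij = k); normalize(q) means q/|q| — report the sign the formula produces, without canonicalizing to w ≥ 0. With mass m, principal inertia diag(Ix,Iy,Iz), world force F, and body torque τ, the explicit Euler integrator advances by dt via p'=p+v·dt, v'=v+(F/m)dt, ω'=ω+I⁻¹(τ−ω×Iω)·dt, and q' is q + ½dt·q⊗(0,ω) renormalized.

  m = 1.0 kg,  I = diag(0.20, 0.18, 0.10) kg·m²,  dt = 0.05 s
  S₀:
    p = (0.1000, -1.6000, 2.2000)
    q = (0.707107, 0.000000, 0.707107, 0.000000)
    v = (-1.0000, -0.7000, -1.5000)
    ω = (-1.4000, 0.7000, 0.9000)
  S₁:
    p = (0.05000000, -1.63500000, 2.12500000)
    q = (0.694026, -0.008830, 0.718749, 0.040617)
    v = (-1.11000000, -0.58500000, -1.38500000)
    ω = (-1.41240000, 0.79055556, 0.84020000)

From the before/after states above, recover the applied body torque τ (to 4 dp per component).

τ = (-0.1000, 0.2000, -0.1000)

Δω = ω₁−ω₀ = (-0.01240000, 0.09055556, -0.05980000)
precession coupling = (-0.0504, -0.1260, 0.0196)
applied torque τ = (-0.1000, 0.2000, -0.1000)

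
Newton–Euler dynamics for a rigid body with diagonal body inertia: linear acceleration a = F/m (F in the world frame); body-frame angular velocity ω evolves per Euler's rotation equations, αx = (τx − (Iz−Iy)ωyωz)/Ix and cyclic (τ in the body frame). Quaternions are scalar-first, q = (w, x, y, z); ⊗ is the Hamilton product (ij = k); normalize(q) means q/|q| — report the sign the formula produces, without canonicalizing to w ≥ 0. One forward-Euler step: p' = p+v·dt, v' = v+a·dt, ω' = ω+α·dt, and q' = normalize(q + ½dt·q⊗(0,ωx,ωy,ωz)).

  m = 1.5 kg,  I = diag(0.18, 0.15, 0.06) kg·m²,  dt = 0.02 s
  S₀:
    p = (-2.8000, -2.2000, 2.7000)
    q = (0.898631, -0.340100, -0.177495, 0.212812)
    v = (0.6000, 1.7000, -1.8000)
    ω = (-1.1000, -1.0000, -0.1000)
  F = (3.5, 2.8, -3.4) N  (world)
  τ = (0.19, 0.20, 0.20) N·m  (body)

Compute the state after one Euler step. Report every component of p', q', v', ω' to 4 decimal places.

p' = (-2.7880, -2.1660, 2.6640)
q' = (0.8932, -0.3476, -0.1891, 0.2133)
v' = (0.6467, 1.7373, -1.8453)
ω' = (-1.0779, -0.9751, -0.0223)

a = F/m = (2.3333, 1.8667, -2.2667)
new position p' = (-2.7880, -2.1660, 2.6640)
new velocity v' = (0.6467, 1.7373, -1.8453)
(τ − ω×Iω)/I = (1.1056, 1.2453, 3.8833)
ω' = ω + α·dt = (-1.0779, -0.9751, -0.0223)
q⊗(0,ω) = (-0.5303238, -0.7579326, -1.1667342, 0.0549924)
q + ½dt·q⊗(0,ω), renormalized = (0.8932, -0.3476, -0.1891, 0.2133)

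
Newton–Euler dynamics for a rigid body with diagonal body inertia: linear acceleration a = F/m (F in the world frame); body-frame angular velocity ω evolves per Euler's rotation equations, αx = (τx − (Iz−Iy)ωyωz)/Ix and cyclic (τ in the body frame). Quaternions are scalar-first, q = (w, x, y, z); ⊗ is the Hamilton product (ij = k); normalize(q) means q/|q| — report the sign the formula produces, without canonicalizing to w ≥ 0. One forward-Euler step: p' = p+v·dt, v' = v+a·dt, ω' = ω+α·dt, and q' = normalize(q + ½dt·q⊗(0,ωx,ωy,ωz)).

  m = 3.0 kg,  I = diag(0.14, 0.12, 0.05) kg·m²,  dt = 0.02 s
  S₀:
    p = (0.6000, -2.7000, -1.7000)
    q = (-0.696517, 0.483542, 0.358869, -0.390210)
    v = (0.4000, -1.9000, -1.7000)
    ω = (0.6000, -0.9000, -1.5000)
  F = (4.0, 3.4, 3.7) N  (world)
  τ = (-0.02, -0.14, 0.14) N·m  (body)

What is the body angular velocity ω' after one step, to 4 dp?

ω' = (0.6106, -0.9098, -1.4483)

precession coupling ω×(Iω) = (-0.0945, -0.0810, 0.0108)
(τ − ω×Iω)/I = (0.5321, -0.4917, 2.5840)
new body rate ω' = (0.6106, -0.9098, -1.4483)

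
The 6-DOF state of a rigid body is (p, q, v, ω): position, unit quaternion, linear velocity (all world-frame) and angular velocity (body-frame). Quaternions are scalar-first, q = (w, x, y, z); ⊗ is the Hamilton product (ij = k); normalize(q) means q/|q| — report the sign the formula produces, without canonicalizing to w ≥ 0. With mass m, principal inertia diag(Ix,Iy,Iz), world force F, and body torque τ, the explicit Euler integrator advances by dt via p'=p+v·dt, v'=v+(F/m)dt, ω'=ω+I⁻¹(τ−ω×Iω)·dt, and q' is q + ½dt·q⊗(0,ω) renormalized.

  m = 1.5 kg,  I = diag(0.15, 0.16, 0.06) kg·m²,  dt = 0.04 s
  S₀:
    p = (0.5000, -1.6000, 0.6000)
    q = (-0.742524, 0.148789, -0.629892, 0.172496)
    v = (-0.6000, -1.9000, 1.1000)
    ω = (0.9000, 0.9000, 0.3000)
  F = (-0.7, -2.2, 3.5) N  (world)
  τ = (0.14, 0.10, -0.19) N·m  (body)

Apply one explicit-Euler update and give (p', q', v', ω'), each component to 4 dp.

p' = (0.4760, -1.6760, 0.6440)
q' = (-0.7346, 0.1285, -0.6408, 0.1820)
v' = (-0.6187, -1.9587, 1.1933)
ω' = (0.9445, 0.9189, 0.1679)

a = F/m = (-0.4667, -1.4667, 2.3333)
p' = p + v·dt = (0.4760, -1.6760, 0.6440)
new velocity v' = (-0.6187, -1.9587, 1.1933)
ω×(Iω) gyroscopic = (-0.0270, 0.0243, 0.0081)
(τ − ω×Iω)/I = (1.1133, 0.4731, -3.3017)
ω + α·dt = (0.9445, 0.9189, 0.1679)
2q̇ = q⊗(0,ω) = (0.3812439, -1.0124856, -0.5576619, 0.4780557)
q' = normalize(q + ½dt·q⊗(0,ω)) = (-0.7346, 0.1285, -0.6408, 0.1820)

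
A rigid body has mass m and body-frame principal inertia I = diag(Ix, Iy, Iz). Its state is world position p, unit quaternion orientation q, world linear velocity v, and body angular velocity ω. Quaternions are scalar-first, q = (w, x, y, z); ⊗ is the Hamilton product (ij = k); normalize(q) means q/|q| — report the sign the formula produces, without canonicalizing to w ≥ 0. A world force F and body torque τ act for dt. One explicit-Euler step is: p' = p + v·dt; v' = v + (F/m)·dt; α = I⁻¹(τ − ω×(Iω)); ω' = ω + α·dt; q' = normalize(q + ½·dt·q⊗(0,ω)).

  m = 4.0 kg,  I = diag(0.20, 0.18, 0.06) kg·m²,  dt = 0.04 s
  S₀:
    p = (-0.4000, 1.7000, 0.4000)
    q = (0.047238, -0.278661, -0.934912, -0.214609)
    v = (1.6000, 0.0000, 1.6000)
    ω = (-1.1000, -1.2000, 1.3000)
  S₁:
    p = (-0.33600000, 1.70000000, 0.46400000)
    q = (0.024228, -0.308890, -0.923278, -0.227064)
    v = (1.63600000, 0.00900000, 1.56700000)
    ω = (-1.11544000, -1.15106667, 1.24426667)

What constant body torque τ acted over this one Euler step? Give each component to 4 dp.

τ = (0.1100, 0.0200, -0.1100)

rate change Δω = (-0.01544000, 0.04893333, -0.05573333)
τ = I·(Δω/dt) + ω₀×(Iω₀) = (0.1100, 0.0200, -0.1100)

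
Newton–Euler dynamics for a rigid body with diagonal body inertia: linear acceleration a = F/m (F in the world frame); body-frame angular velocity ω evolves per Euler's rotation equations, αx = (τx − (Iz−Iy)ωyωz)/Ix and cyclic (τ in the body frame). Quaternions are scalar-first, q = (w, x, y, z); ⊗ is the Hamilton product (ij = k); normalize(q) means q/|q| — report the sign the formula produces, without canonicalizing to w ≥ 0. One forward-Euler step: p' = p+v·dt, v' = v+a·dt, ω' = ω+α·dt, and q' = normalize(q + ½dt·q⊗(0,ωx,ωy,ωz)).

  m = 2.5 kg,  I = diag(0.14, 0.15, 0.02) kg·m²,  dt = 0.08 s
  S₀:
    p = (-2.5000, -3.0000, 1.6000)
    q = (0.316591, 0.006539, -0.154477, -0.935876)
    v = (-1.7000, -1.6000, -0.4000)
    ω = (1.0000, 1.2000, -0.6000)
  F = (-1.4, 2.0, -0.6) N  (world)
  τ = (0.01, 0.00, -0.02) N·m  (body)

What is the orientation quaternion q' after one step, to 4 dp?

q' = (0.3006, 0.0677, -0.1762, -0.9349)

Hamilton product q⊗(0,ω) = (-0.3826922, 1.5323284, -0.5520434, -0.0276308)
q + ½dt·q⊗(0,ω), renormalized = (0.3006, 0.0677, -0.1762, -0.9349)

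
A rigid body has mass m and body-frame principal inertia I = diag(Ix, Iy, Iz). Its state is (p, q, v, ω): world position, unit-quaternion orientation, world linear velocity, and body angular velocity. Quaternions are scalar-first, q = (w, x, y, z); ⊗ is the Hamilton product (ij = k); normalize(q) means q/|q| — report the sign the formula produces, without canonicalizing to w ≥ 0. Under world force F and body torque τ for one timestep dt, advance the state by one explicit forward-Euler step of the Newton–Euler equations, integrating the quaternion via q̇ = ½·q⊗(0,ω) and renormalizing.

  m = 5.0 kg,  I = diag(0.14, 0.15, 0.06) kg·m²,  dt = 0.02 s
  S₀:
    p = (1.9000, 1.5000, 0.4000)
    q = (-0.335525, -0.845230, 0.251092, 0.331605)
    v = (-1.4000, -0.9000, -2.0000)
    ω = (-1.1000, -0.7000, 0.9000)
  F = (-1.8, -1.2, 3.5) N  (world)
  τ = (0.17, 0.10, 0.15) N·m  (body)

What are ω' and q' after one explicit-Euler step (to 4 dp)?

ω' = (-1.0838, -0.6761, 0.9474)
q' = (-0.3460, -0.8369, 0.2574, 0.3372)

angular accel α = (0.8093, 1.1947, 2.3717)
ω' = ω + α·dt = (-1.0838, -0.6761, 0.9474)
2q̇ = q⊗(0,ω) = (-1.0524331, 0.8271838, 0.6308090, 0.5658897)
q' = normalize(q + ½dt·q⊗(0,ω)) = (-0.3460, -0.8369, 0.2574, 0.3372)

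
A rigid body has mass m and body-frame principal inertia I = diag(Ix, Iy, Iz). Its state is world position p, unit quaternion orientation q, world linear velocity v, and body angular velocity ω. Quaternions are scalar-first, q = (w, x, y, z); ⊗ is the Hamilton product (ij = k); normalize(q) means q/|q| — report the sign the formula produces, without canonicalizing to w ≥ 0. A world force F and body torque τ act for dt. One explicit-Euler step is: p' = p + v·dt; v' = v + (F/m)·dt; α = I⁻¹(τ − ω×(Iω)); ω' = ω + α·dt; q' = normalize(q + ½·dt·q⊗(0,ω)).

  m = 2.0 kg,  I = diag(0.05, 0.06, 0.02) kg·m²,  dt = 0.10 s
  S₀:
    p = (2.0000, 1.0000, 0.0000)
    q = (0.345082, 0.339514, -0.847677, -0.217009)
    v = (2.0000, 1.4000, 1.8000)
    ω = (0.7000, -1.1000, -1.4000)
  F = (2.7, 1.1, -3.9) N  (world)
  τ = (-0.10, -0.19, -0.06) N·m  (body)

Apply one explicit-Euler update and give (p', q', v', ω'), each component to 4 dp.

p' = p + v·dt = (2.2000, 1.1400, 0.1800)
v + (F/m)dt = (2.1350, 1.4550, 1.6050)
(τ − ω×Iω)/I = (-0.7680, -2.6767, -2.6150)
ω + α·dt = (0.6232, -1.3677, -1.6615)
q⊗(0,ω) = (-1.4739171, 1.1895953, -0.0561769, -0.2632063)
updated quaternion q' = (0.2702, 0.3972, -0.8466, -0.2291)

p' = (2.2000, 1.1400, 0.1800)
q' = (0.2702, 0.3972, -0.8466, -0.2291)
v' = (2.1350, 1.4550, 1.6050)
ω' = (0.6232, -1.3677, -1.6615)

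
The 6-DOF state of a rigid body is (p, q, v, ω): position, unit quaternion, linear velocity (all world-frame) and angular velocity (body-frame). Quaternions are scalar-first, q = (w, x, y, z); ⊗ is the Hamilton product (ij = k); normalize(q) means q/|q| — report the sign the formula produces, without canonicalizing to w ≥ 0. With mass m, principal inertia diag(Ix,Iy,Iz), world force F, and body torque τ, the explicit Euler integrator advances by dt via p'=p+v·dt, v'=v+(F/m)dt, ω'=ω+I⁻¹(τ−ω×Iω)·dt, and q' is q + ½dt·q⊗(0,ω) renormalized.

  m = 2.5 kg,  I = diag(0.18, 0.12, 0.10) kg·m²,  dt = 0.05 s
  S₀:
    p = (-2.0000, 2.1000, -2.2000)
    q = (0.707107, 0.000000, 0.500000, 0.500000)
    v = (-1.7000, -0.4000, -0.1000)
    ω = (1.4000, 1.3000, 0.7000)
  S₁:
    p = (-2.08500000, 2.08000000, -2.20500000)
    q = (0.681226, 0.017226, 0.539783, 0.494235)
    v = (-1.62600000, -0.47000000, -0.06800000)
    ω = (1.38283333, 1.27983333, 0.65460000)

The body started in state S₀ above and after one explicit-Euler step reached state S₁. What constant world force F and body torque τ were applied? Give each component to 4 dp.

Δv = v₁−v₀ = (0.07400000, -0.07000000, 0.03200000)
applied force F = (3.7000, -3.5000, 1.6000)
rate change Δω = (-0.01716667, -0.02016667, -0.04540000)
applied torque τ = (-0.0800, 0.0300, -0.2000)

F = (3.7000, -3.5000, 1.6000)
τ = (-0.0800, 0.0300, -0.2000)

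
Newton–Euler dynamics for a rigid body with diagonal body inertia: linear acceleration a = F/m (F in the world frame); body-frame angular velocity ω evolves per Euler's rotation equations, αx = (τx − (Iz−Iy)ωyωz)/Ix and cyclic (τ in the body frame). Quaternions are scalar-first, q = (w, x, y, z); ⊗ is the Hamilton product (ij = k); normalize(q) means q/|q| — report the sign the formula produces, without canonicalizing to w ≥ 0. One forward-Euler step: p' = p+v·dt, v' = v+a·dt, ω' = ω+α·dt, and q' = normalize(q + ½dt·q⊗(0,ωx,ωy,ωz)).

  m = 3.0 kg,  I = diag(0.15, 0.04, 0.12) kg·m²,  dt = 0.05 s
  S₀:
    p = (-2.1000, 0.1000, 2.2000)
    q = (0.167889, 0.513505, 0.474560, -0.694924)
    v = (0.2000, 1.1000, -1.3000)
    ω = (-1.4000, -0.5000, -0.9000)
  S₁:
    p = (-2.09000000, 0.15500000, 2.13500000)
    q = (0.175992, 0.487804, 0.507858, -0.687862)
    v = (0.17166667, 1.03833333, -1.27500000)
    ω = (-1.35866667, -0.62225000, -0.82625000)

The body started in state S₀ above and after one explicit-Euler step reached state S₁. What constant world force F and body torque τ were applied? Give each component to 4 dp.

Δv = v₁−v₀ = (-0.02833333, -0.06166667, 0.02500000)
F = m·Δv/dt = (-1.7000, -3.7000, 1.5000)
ω₁ − ω₀ = (0.04133333, -0.12225000, 0.07375000)
applied torque τ = (0.1600, -0.0600, 0.1000)

F = (-1.7000, -3.7000, 1.5000)
τ = (0.1600, -0.0600, 0.1000)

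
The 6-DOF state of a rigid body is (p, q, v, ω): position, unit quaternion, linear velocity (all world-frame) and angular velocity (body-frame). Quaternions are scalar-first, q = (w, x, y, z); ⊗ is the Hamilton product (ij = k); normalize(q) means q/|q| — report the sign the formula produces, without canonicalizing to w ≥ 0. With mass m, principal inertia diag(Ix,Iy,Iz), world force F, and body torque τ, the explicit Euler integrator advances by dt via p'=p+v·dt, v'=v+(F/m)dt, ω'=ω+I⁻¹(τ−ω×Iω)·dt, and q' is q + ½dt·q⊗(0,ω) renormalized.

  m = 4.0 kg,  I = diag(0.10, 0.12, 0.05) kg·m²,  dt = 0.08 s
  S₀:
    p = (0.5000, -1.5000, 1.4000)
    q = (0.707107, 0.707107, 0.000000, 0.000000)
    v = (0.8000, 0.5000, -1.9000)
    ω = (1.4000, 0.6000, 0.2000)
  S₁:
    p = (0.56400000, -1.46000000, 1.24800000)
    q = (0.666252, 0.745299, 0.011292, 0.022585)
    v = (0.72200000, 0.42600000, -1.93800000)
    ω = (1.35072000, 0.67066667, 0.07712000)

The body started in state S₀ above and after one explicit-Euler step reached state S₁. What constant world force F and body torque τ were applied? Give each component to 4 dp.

F = (-3.9000, -3.7000, -1.9000)
τ = (-0.0700, 0.1200, -0.0600)

velocity change Δv = (-0.07800000, -0.07400000, -0.03800000)
m·(v₁−v₀)/dt = (-3.9000, -3.7000, -1.9000)
Δω = ω₁−ω₀ = (-0.04928000, 0.07066667, -0.12288000)
gyro term ω₀×Iω₀ = (-0.0084, 0.0140, 0.0168)
I·α + gyro = (-0.0700, 0.1200, -0.0600)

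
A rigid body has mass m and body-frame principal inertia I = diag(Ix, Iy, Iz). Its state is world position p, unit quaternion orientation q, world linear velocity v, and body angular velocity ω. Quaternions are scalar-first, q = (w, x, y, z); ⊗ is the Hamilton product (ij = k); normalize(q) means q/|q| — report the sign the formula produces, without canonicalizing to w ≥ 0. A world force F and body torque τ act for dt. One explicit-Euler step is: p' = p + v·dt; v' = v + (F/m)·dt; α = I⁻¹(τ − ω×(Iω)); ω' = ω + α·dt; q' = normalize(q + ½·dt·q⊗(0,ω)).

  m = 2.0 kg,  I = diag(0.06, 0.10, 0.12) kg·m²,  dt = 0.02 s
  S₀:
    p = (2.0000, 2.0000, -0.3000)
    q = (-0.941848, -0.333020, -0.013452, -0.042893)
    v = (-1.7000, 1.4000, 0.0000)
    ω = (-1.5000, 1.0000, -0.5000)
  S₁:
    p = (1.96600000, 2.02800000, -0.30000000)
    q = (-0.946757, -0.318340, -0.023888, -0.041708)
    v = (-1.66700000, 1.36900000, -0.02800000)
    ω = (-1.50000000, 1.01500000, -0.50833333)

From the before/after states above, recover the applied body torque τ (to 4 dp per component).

τ = (-0.0100, 0.0300, -0.1100)

rate change Δω = (0.00000000, 0.01500000, -0.00833333)
ω₀×(Iω₀) = (-0.0100, -0.0450, -0.0600)
I·α + gyro = (-0.0100, 0.0300, -0.1100)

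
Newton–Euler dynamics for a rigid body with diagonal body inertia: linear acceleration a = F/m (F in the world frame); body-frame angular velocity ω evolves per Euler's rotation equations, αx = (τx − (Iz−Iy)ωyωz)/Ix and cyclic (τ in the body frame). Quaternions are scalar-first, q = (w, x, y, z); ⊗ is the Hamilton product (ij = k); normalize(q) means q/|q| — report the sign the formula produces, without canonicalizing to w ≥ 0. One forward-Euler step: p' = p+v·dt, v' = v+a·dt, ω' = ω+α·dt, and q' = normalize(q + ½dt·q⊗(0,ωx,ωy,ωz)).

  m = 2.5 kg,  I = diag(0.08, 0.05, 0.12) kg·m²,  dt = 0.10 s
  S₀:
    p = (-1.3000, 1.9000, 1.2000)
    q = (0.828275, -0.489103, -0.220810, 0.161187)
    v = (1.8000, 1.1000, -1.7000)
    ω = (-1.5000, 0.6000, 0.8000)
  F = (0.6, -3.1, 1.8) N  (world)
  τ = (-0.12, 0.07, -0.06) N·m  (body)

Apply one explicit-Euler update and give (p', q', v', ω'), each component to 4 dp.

precession coupling ω×(Iω) = (0.0336, 0.0480, 0.0270)
angular accel α = (-1.9200, 0.4400, -0.7250)
ω + α·dt = (-1.6920, 0.6440, 0.7275)
q⊗(0,ω) = (-0.7301181, -1.5157727, 0.6464669, 0.0379432)
updated quaternion q' = (0.7886, -0.5626, -0.1877, 0.1624)
a = (0.2400, -1.2400, 0.7200)
p + v·dt = (-1.1200, 2.0100, 1.0300)
new velocity v' = (1.8240, 0.9760, -1.6280)

p' = (-1.1200, 2.0100, 1.0300)
q' = (0.7886, -0.5626, -0.1877, 0.1624)
v' = (1.8240, 0.9760, -1.6280)
ω' = (-1.6920, 0.6440, 0.7275)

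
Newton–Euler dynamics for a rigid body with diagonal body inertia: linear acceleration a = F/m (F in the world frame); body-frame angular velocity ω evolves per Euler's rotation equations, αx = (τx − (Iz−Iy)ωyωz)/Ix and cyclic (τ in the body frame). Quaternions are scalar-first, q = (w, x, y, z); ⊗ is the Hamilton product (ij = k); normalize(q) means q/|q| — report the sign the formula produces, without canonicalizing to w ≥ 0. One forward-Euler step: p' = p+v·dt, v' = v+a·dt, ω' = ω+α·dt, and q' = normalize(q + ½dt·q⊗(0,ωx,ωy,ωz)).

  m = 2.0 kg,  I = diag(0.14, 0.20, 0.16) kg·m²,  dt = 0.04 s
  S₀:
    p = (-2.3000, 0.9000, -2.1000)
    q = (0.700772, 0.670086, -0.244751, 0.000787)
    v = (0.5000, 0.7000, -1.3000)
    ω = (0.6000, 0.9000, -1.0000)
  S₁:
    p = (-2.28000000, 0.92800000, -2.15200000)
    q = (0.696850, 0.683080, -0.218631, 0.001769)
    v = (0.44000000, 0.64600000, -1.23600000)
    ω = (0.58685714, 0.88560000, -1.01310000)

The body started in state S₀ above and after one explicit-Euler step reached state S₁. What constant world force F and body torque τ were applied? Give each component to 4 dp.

F = (-3.0000, -2.7000, 3.2000)
τ = (-0.0100, -0.0600, -0.0200)

v₁ − v₀ = (-0.06000000, -0.05400000, 0.06400000)
m·(v₁−v₀)/dt = (-3.0000, -2.7000, 3.2000)
rate change Δω = (-0.01314286, -0.01440000, -0.01310000)
τ = I·(Δω/dt) + ω₀×(Iω₀) = (-0.0100, -0.0600, -0.0200)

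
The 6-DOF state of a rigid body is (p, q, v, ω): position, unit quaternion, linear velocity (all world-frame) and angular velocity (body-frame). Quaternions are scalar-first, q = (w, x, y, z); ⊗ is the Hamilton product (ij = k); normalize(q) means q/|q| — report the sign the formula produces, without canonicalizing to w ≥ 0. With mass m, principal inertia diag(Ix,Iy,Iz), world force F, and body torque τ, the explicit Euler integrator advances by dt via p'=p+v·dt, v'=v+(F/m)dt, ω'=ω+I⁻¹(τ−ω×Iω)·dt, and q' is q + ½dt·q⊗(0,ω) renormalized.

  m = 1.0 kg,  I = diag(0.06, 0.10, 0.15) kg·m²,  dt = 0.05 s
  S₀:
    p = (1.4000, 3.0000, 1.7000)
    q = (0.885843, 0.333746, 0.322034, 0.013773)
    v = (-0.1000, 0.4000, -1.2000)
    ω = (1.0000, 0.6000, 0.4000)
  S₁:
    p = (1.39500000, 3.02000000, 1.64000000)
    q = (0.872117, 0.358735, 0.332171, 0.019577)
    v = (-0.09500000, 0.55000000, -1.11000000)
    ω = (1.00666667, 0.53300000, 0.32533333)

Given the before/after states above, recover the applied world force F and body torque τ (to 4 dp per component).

F = (0.1000, 3.0000, 1.8000)
τ = (0.0200, -0.1700, -0.2000)

v₁ − v₀ = (0.00500000, 0.15000000, 0.09000000)
applied force F = (0.1000, 3.0000, 1.8000)
ω₁ − ω₀ = (0.00666667, -0.06700000, -0.07466667)
τ = I·(Δω/dt) + ω₀×(Iω₀) = (0.0200, -0.1700, -0.2000)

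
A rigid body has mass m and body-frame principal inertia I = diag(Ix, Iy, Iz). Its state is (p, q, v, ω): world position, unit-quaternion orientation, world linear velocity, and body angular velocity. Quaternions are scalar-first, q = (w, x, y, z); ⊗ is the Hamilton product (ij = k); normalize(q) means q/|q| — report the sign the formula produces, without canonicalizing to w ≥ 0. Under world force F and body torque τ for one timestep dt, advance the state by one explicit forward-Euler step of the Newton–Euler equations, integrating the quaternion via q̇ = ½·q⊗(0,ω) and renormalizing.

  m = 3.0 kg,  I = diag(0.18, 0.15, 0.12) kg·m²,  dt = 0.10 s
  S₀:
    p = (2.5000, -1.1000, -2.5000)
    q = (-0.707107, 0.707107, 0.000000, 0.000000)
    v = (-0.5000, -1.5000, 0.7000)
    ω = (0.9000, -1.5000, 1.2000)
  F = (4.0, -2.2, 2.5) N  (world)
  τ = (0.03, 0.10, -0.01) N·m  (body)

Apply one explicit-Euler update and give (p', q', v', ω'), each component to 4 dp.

p' = (2.4500, -1.2500, -2.4300)
q' = (-0.7348, 0.6715, 0.0105, -0.0949)
v' = (-0.3667, -1.5733, 0.7833)
ω' = (0.8867, -1.4765, 1.1579)

linear accel F/m = (1.3333, -0.7333, 0.8333)
p' = p + v·dt = (2.4500, -1.2500, -2.4300)
v' = v + a·dt = (-0.3667, -1.5733, 0.7833)
ω×(Iω) gyroscopic = (0.0540, 0.0648, 0.0405)
(τ − ω×Iω)/I = (-0.1333, 0.2347, -0.4208)
ω' = ω + α·dt = (0.8867, -1.4765, 1.1579)
q⊗(0,ω) = (-0.6363963, -0.6363963, 0.2121321, -1.9091889)
q' = normalize(q + ½dt·q⊗(0,ω)) = (-0.7348, 0.6715, 0.0105, -0.0949)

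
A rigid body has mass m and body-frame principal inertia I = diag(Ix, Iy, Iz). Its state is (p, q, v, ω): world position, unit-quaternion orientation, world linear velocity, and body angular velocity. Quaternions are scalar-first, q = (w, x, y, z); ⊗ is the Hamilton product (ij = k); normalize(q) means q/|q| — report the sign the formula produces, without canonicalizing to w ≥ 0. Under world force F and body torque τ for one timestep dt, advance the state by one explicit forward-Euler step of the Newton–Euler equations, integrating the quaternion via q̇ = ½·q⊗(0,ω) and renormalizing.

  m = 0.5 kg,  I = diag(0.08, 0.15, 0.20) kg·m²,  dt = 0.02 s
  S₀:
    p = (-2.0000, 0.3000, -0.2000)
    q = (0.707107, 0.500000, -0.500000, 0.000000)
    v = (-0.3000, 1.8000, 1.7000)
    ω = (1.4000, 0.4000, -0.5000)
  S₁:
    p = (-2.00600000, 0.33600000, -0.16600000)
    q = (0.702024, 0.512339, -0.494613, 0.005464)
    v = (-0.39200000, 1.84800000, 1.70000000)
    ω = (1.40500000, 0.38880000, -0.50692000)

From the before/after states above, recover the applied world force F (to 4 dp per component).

velocity change Δv = (-0.09200000, 0.04800000, 0.00000000)
applied force F = (-2.3000, 1.2000, 0.0000)

F = (-2.3000, 1.2000, 0.0000)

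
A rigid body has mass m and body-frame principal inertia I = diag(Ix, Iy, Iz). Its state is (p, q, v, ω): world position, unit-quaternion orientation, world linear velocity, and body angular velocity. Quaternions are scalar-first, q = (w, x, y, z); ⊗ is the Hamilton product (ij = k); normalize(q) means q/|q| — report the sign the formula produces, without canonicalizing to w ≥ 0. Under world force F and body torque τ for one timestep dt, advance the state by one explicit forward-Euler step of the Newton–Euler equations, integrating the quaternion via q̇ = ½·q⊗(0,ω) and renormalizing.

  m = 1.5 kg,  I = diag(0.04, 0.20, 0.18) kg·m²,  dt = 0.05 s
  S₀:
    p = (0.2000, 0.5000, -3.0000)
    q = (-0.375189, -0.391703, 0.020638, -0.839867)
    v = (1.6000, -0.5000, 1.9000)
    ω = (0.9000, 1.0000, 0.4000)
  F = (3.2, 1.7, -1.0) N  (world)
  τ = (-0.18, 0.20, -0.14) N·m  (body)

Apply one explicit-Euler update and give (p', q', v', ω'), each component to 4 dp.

p' = (0.2800, 0.4750, -2.9050)
q' = (-0.3583, -0.3787, -0.0037, -0.8534)
v' = (1.7067, -0.4433, 1.8667)
ω' = (0.6850, 1.0626, 0.3211)

precession coupling ω×(Iω) = (-0.0080, -0.0504, 0.1440)
α = I⁻¹(τ − ω×Iω) = (-4.3000, 1.2520, -1.5778)
new body rate ω' = (0.6850, 1.0626, 0.3211)
2q̇ = q⊗(0,ω) = (0.6678415, 0.5104521, -0.9743881, -0.5603528)
q' = normalize(q + ½dt·q⊗(0,ω)) = (-0.3583, -0.3787, -0.0037, -0.8534)
new position p' = (0.2800, 0.4750, -2.9050)
new velocity v' = (1.7067, -0.4433, 1.8667)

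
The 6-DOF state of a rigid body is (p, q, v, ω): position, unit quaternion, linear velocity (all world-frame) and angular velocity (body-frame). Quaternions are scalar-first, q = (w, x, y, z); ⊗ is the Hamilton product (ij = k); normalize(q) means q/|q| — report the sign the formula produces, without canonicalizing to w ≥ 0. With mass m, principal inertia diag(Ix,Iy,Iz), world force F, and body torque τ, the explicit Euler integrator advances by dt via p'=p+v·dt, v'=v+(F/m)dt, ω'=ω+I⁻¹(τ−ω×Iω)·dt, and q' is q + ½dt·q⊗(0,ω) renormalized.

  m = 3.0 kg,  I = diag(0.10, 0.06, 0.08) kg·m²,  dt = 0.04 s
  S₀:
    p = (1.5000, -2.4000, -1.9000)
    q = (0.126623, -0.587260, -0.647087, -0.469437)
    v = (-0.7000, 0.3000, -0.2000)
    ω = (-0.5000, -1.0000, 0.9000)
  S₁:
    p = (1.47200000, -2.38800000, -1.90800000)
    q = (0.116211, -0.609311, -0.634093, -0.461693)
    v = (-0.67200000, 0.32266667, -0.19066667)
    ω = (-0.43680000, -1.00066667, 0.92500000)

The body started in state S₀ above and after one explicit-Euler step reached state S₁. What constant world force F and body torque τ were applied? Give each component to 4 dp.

ω₁ − ω₀ = (0.06320000, -0.00066667, 0.02500000)
gyro term ω₀×Iω₀ = (-0.0180, -0.0090, -0.0200)
applied torque τ = (0.1400, -0.0100, 0.0300)
Δv = v₁−v₀ = (0.02800000, 0.02266667, 0.00933333)
m·(v₁−v₀)/dt = (2.1000, 1.7000, 0.7000)

F = (2.1000, 1.7000, 0.7000)
τ = (0.1400, -0.0100, 0.0300)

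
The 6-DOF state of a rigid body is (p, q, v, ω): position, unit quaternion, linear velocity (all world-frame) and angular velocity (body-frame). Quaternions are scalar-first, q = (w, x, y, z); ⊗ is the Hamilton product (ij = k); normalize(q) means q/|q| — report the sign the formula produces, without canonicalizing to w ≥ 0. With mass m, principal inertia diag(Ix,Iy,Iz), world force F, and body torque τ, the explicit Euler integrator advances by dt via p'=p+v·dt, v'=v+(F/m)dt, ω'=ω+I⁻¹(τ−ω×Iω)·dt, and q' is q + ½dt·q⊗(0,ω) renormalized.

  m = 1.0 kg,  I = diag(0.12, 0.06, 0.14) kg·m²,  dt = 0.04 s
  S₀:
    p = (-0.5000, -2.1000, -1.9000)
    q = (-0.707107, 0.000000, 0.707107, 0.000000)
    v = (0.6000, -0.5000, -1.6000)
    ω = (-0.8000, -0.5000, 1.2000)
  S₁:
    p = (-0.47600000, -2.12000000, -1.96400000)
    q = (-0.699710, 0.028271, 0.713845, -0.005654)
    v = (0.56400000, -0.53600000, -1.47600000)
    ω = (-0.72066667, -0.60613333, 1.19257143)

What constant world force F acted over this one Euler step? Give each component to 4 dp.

velocity change Δv = (-0.03600000, -0.03600000, 0.12400000)
F = m·Δv/dt = (-0.9000, -0.9000, 3.1000)

F = (-0.9000, -0.9000, 3.1000)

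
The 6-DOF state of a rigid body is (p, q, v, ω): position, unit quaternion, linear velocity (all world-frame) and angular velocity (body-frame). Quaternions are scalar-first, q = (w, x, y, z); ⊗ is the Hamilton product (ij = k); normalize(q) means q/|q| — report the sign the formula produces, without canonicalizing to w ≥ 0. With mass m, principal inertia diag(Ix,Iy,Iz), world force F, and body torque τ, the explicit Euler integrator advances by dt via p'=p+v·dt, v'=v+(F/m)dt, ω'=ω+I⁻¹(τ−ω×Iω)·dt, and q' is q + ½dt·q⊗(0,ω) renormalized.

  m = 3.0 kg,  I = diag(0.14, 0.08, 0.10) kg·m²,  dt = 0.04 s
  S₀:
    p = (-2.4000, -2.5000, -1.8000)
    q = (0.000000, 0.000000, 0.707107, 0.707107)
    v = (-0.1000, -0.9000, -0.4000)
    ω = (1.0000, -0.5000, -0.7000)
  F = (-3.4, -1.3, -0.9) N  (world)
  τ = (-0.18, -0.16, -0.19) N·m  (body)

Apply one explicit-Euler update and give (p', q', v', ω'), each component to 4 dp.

p' = (-2.4040, -2.5360, -1.8160)
q' = (0.0170, -0.0028, 0.7210, 0.6927)
v' = (-0.1453, -0.9173, -0.4120)
ω' = (0.9466, -0.5660, -0.7880)

gyro term ω×Iω = (0.0070, -0.0280, 0.0300)
α = I⁻¹(τ − ω×Iω) = (-1.3357, -1.6500, -2.2000)
new body rate ω' = (0.9466, -0.5660, -0.7880)
q⊗(0,ω) = (0.8485284, -0.1414214, 0.7071070, -0.7071070)
q + ½dt·q⊗(0,ω), renormalized = (0.0170, -0.0028, 0.7210, 0.6927)
linear accel F/m = (-1.1333, -0.4333, -0.3000)
new position p' = (-2.4040, -2.5360, -1.8160)
v' = v + a·dt = (-0.1453, -0.9173, -0.4120)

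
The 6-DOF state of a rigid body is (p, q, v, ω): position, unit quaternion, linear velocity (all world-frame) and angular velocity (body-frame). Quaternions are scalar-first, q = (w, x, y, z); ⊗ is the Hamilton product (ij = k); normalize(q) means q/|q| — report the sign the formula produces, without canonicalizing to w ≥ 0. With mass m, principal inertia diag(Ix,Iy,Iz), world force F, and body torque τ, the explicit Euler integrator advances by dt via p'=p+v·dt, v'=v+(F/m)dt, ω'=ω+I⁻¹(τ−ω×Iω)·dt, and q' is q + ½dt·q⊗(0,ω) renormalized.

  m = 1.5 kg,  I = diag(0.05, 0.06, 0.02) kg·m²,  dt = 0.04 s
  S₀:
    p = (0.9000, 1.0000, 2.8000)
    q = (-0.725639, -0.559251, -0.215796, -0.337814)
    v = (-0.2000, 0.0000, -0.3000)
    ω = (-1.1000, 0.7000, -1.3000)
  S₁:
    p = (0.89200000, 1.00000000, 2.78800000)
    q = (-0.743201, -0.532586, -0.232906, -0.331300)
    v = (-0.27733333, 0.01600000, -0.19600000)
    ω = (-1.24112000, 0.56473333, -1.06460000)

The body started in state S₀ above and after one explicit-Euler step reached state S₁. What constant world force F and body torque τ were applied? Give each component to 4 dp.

F = (-2.9000, 0.6000, 3.9000)
τ = (-0.1400, -0.1600, 0.1100)

ω₁ − ω₀ = (-0.14112000, -0.13526667, 0.23540000)
ω₀×(Iω₀) = (0.0364, 0.0429, -0.0077)
applied torque τ = (-0.1400, -0.1600, 0.1100)
velocity change Δv = (-0.07733333, 0.01600000, 0.10400000)
F = m·Δv/dt = (-2.9000, 0.6000, 3.9000)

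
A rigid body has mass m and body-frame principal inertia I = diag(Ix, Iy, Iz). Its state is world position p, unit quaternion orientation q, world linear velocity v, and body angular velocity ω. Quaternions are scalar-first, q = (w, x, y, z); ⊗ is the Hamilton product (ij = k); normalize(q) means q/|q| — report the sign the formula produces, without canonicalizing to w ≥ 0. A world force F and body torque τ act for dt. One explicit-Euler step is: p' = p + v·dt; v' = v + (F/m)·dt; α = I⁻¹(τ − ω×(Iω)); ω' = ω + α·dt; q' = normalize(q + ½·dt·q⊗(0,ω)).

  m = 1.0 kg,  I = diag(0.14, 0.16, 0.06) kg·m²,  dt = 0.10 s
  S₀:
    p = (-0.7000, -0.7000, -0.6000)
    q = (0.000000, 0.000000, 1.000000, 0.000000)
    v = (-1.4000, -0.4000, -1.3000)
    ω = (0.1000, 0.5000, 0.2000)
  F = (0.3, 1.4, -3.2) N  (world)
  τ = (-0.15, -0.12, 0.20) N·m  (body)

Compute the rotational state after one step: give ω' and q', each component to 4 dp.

ω' = (0.0000, 0.4240, 0.5317)
q' = (-0.0250, 0.0100, 0.9996, -0.0050)

(τ − ω×Iω)/I = (-1.0000, -0.7600, 3.3167)
ω' = ω + α·dt = (0.0000, 0.4240, 0.5317)
q⊗(0,ω) = (-0.5000000, 0.2000000, 0.0000000, -0.1000000)
q + ½dt·q⊗(0,ω), renormalized = (-0.0250, 0.0100, 0.9996, -0.0050)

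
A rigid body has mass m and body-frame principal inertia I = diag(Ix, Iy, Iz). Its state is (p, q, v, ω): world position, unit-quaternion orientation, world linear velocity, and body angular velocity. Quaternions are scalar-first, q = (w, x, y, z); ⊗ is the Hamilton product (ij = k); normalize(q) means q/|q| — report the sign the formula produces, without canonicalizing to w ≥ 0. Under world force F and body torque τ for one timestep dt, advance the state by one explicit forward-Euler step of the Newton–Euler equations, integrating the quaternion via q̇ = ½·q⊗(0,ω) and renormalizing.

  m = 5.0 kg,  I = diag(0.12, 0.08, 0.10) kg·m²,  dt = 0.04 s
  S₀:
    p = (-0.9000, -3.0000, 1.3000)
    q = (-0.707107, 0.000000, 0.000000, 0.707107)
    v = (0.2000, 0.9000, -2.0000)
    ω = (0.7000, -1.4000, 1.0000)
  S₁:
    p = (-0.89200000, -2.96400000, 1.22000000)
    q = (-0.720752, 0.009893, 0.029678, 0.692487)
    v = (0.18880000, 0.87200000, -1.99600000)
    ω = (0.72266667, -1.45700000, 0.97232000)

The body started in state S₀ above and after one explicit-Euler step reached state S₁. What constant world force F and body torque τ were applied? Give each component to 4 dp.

F = (-1.4000, -3.5000, 0.5000)
τ = (0.0400, -0.1000, -0.0300)

Δω = ω₁−ω₀ = (0.02266667, -0.05700000, -0.02768000)
I·α + gyro = (0.0400, -0.1000, -0.0300)
Δv = v₁−v₀ = (-0.01120000, -0.02800000, 0.00400000)
m·(v₁−v₀)/dt = (-1.4000, -3.5000, 0.5000)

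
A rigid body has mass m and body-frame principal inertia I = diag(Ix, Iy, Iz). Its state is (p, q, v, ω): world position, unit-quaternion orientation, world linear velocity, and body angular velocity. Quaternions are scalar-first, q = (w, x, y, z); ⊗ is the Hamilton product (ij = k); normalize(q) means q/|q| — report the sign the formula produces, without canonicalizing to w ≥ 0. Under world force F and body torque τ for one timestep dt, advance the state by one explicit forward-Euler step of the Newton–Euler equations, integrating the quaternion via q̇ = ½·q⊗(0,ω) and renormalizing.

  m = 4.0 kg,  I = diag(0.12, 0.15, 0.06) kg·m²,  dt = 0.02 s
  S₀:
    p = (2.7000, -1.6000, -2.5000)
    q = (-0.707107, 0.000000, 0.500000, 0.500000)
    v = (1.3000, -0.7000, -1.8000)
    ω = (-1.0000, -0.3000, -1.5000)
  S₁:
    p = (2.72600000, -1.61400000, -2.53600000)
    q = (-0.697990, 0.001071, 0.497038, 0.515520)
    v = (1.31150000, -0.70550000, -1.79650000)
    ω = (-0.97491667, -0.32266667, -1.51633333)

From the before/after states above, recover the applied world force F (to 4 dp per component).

F = (2.3000, -1.1000, 0.7000)

velocity change Δv = (0.01150000, -0.00550000, 0.00350000)
applied force F = (2.3000, -1.1000, 0.7000)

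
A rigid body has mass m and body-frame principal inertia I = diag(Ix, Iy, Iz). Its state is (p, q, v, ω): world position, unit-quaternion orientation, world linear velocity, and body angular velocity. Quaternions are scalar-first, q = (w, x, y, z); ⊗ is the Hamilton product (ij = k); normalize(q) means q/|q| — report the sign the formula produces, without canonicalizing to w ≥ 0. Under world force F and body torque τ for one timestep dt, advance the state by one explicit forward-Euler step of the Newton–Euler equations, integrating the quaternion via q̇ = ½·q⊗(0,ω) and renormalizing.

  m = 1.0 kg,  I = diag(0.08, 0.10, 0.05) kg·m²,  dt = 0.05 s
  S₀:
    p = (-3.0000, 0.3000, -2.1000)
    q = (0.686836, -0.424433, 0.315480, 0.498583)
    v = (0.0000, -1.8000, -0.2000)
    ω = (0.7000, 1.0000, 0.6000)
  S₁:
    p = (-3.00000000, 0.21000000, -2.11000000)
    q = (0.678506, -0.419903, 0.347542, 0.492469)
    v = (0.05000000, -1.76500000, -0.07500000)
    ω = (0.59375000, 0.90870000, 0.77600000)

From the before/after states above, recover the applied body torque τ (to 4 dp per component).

ω₁ − ω₀ = (-0.10625000, -0.09130000, 0.17600000)
gyro term ω₀×Iω₀ = (-0.0300, 0.0126, 0.0140)
τ = I·(Δω/dt) + ω₀×(Iω₀) = (-0.2000, -0.1700, 0.1900)

τ = (-0.2000, -0.1700, 0.1900)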